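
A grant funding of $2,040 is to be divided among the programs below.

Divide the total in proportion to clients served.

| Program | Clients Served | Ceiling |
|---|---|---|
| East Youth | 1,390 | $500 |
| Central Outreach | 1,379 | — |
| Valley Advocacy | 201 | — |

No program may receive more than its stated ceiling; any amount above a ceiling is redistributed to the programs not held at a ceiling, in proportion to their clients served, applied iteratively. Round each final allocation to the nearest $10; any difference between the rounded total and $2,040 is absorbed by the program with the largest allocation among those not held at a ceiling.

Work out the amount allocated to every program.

Clients served total: 2,970.
Pro-rata shares before constraints: East Youth 954.75; Central Outreach 947.19; Valley Advocacy 138.06.
Cap binds for East Youth ($500); balance $1,540 reallocated over remaining clients served 1,580.
Shares after redistribution: Central Outreach 1,344.09 → $1,340; Valley Advocacy 195.91 → $200.

East Youth: $500; Central Outreach: $1,340; Valley Advocacy: $200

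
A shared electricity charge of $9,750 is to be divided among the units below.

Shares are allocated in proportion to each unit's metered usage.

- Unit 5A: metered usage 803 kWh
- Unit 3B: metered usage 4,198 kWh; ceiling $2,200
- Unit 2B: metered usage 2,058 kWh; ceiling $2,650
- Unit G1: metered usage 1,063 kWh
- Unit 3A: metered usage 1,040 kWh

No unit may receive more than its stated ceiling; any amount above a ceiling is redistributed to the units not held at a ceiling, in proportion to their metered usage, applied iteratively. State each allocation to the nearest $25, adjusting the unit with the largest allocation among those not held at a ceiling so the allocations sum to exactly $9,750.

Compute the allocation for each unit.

Sum of metered usage: 9,162.
Proportional shares (ignoring caps): Unit 5A 854.54; Unit 3B 4,467.42; Unit 2B 2,190.08; Unit G1 1,131.22; Unit 3A 1,106.75.
Cap binds for Unit 3B ($2,200); balance $7,550 reallocated over remaining metered usage 4,964.
Cap binds for Unit 2B ($2,650); balance $4,900 reallocated over remaining metered usage 2,906.
Shares after redistribution: Unit 5A 1,353.99 → $1,350; Unit G1 1,792.40 → $1,800; Unit 3A 1,753.61 → $1,750.

Unit 5A: $1,350 · Unit 3B: $2,200 · Unit 2B: $2,650 · Unit G1: $1,800 · Unit 3A: $1,750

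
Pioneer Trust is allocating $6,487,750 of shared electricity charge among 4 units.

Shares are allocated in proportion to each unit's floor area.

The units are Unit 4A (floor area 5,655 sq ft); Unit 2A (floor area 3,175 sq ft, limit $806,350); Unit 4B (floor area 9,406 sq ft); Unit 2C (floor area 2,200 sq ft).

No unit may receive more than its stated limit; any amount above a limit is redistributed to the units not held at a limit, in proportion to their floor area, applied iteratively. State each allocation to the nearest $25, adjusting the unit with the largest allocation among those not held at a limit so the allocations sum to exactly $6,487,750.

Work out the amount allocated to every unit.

Unit 4A: $1,861,325 · Unit 2A: $806,350 · Unit 4B: $3,095,950 · Unit 2C: $724,125

Sum of floor area: 20,436.
Unconstrained shares: Unit 4A 1,795,274.33; Unit 2A 1,007,956.85; Unit 4B 2,986,092.02; Unit 2C 698,426.80.
Capped: Unit 2A ($806,350); remaining pool $5,681,400 reallocated over remaining floor area 17,261.
Redistributed shares: Unit 4A 1,861,324.20 → $1,861,325; Unit 4B 3,095,953.21 → $3,095,950; Unit 2C 724,122.59 → $724,125.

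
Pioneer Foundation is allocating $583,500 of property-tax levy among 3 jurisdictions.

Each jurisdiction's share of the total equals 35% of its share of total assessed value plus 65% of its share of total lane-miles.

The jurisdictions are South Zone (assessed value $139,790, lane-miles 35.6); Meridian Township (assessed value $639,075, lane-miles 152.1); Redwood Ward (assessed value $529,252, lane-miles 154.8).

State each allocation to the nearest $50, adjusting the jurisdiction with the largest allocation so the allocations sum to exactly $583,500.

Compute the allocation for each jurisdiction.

Assessed value total 1,308,117; lane-miles total 342.5.
Combined weights (35% assessed value + 65% lane-miles): South Zone 0.1050; Meridian Township 0.4596; Redwood Ward 0.4354.
Pro-rata amounts: South Zone 61,246.66; Meridian Township 268,204.58; Redwood Ward 254,048.77.
After rounding ($50): South Zone $61,250; Meridian Township $268,200; Redwood Ward $254,050. Sum = $583,500.
Sum already equals the total — no adjustment.

South Zone: $61,250; Meridian Township: $268,200; Redwood Ward: $254,050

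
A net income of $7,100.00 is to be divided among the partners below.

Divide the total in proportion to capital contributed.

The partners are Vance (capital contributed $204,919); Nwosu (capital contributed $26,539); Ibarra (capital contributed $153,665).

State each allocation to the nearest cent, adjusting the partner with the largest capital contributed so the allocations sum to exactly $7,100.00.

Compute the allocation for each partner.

Capital contributed total: 204,919 + 26,539 + 153,665 = 385,123.
Pro-rata amounts: Vance 3,777.8188; Nwosu 489.2642; Ibarra 2,832.9170.
After rounding (cent): Vance $3,777.82; Nwosu $489.26; Ibarra $2,832.92. Sum = $7,100.00.
Rounded total matches; no reconciliation needed.

Vance: $3,777.82 · Nwosu: $489.26 · Ibarra: $2,832.92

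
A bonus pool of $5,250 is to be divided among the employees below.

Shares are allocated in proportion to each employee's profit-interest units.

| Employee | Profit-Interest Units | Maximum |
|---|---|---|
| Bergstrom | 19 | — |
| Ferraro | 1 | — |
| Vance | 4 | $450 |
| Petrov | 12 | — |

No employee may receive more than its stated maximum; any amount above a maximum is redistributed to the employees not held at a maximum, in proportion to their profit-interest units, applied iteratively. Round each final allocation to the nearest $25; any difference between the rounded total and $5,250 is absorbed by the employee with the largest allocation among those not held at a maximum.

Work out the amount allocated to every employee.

Sum of profit-interest units: 36.
Unconstrained shares: Bergstrom 2,770.83; Ferraro 145.83; Vance 583.33; Petrov 1,750.00.
Held at cap: Vance ($450); balance $4,800 reallocated over remaining profit-interest units 32.
Redistributed shares: Bergstrom 2,850.00 → $2,850; Ferraro 150.00 → $150; Petrov 1,800.00 → $1,800.

Bergstrom: $2,850 | Ferraro: $150 | Vance: $450 | Petrov: $1,800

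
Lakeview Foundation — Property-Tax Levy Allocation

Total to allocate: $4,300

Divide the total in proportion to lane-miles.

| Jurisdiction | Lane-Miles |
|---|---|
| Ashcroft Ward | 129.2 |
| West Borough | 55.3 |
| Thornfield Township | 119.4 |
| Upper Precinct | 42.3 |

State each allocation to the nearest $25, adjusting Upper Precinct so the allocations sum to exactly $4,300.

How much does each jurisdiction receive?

Ashcroft Ward: $1,600 · West Borough: $675 · Thornfield Township: $1,475 · Upper Precinct: $550

Lane-miles total: 346.2.
Proportional shares: Ashcroft Ward 129.2/346.2 × $4,300 = 1,604.74; West Borough 55.3/346.2 × $4,300 = 686.86; Thornfield Township 119.4/346.2 × $4,300 = 1,483.02; Upper Precinct 42.3/346.2 × $4,300 = 525.39.
Rounded to nearest $25: Ashcroft Ward $1,600; West Borough $675; Thornfield Township $1,475; Upper Precinct $525. Sum = $4,275.
Difference $4,300 − $4,275 = +$25 applied to Upper Precinct: Upper Precinct becomes $550.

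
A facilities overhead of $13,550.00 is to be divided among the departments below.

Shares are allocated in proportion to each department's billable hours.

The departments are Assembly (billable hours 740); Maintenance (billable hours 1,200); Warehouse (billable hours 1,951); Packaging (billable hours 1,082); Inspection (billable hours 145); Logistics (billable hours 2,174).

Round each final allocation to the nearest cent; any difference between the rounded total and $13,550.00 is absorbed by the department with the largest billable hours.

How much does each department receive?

Assembly: $1,375.07 | Maintenance: $2,229.84 | Warehouse: $3,625.35 | Packaging: $2,010.57 | Inspection: $269.44 | Logistics: $4,039.73

Total billable hours = 740 + 1,200 + 1,951 + 1,082 + 145 + 2,174 = 7,292.
Pro-rata amounts: Assembly 1,375.0686; Maintenance 2,229.8409; Warehouse 3,625.3497; Packaging 2,010.5732; Inspection 269.4391; Logistics 4,039.7285.
After rounding (cent): Assembly $1,375.07; Maintenance $2,229.84; Warehouse $3,625.35; Packaging $2,010.57; Inspection $269.44; Logistics $4,039.73. Sum = $13,550.00.
No rounding difference to absorb.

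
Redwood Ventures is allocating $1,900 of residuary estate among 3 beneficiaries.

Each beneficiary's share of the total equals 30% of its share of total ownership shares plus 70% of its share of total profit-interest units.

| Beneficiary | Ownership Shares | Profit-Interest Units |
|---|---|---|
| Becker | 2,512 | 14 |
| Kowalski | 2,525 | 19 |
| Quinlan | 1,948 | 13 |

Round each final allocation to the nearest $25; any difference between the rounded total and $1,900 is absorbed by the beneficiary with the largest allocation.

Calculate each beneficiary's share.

Ownership shares total 6,985; profit-interest units total 46.
Composite weights (30% ownership shares + 70% profit-interest units): Becker 0.3209; Kowalski 0.3976; Quinlan 0.2815.
Proportional shares: Becker 609.77; Kowalski 755.40; Quinlan 534.83.
Rounded to nearest $25: Becker $600; Kowalski $750; Quinlan $525. Sum = $1,875.
Difference $1,900 − $1,875 = +$25 applied to largest allocation (Kowalski): Kowalski becomes $775.

Becker: $600 · Kowalski: $775 · Quinlan: $525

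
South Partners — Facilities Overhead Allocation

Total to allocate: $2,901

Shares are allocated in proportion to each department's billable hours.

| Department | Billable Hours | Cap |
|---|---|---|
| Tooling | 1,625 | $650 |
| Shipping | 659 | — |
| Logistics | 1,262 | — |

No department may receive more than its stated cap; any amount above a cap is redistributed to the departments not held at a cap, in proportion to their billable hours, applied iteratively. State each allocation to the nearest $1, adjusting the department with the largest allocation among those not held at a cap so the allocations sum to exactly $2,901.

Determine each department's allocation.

Tooling: $650 · Shipping: $772 · Logistics: $1,479

Total billable hours = 3,546.
Pro-rata shares before constraints: Tooling 1,329.42; Shipping 539.13; Logistics 1,032.45.
Cap binds for Tooling ($650); balance $2,251 reallocated over remaining billable hours 1,921.
Remaining shares: Shipping 772.21 → $772; Logistics 1,478.79 → $1,479.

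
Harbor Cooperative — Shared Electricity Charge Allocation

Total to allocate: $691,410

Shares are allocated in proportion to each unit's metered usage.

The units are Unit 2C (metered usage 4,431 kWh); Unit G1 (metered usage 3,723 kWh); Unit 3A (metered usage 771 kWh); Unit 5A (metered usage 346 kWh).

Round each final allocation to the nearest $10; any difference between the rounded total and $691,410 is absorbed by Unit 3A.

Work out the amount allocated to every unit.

Combined metered usage = 9,271.
Proportional shares: Unit 2C 4,431/9,271 × $691,410 = 330,453.86; Unit G1 3,723/9,271 × $691,410 = 277,652.83; Unit 3A 771/9,271 × $691,410 = 57,499.42; Unit 5A 346/9,271 × $691,410 = 25,803.89.
Rounded to nearest $10: Unit 2C $330,450; Unit G1 $277,650; Unit 3A $57,500; Unit 5A $25,800. Sum = $691,400.
Difference $691,410 − $691,400 = +$10 applied to Unit 3A: Unit 3A becomes $57,510.

Unit 2C: $330,450 | Unit G1: $277,650 | Unit 3A: $57,510 | Unit 5A: $25,800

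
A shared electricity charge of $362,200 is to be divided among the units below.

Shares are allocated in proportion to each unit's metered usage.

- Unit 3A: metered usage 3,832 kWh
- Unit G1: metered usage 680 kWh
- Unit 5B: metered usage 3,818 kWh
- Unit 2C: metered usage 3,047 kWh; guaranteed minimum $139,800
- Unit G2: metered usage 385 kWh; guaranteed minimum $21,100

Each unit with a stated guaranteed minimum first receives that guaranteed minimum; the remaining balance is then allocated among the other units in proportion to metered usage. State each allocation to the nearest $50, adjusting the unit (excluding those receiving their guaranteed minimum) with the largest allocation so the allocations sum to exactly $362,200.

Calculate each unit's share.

Guaranteed amounts: Unit 2C $139,800; Unit G2 $21,100. Balance $201,300.
Balance split over remaining metered usage 8,330: Unit 3A 92,602.83 → $92,600; Unit G1 16,432.65 → $16,450; Unit 5B 92,264.51 → $92,250.

Unit 3A: $92,600 | Unit G1: $16,450 | Unit 5B: $92,250 | Unit 2C: $139,800 | Unit G2: $21,100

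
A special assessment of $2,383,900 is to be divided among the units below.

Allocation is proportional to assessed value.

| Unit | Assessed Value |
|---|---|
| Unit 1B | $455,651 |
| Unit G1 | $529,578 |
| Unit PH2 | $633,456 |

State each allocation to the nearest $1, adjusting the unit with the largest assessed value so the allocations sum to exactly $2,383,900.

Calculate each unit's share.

Sum of assessed value: 455,651 + 529,578 + 633,456 = 1,618,685.
Pro-rata amounts: Unit 1B 671,054.85; Unit G1 779,930.00; Unit PH2 932,915.15.
At nearest $1: Unit 1B $671,055; Unit G1 $779,930; Unit PH2 $932,915. Sum = $2,383,900.
No rounding difference to absorb.

Unit 1B: $671,055 · Unit G1: $779,930 · Unit PH2: $932,915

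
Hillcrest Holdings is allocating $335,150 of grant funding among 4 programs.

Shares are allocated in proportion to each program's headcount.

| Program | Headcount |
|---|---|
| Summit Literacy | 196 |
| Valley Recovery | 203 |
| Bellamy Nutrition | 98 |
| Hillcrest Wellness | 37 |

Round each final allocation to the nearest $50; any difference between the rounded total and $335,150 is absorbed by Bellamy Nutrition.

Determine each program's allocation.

Combined headcount = 534.
Proportional shares: Summit Literacy 196/534 × $335,150 = 123,013.86; Valley Recovery 203/534 × $335,150 = 127,407.21; Bellamy Nutrition 98/534 × $335,150 = 61,506.93; Hillcrest Wellness 37/534 × $335,150 = 23,222.00.
At nearest $50: Summit Literacy $123,000; Valley Recovery $127,400; Bellamy Nutrition $61,500; Hillcrest Wellness $23,200. Sum = $335,100.
Difference $335,150 − $335,100 = +$50 applied to Bellamy Nutrition: Bellamy Nutrition becomes $61,550.

Summit Literacy: $123,000 · Valley Recovery: $127,400 · Bellamy Nutrition: $61,550 · Hillcrest Wellness: $23,200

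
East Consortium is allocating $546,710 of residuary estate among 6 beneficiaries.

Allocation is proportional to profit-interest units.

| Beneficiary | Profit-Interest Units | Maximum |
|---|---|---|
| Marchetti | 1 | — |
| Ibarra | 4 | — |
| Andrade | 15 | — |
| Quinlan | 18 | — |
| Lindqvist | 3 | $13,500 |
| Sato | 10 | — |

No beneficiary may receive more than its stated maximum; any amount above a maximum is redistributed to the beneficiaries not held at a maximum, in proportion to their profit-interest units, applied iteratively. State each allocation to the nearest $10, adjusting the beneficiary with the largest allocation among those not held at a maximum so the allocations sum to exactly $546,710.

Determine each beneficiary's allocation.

Marchetti: $11,110 · Ibarra: $44,430 · Andrade: $166,630 · Quinlan: $199,950 · Lindqvist: $13,500 · Sato: $111,090

Sum of profit-interest units: 51.
Pro-rata shares before constraints: Marchetti 10,719.80; Ibarra 42,879.22; Andrade 160,797.06; Quinlan 192,956.47; Lindqvist 32,159.41; Sato 107,198.04.
Held at cap: Lindqvist ($13,500); remaining pool $533,210 reallocated over remaining profit-interest units 48.
Shares after redistribution: Marchetti 11,108.54 → $11,110; Ibarra 44,434.17 → $44,430; Andrade 166,628.12 → $166,630; Quinlan 199,953.75 → $199,950; Sato 111,085.42 → $111,090.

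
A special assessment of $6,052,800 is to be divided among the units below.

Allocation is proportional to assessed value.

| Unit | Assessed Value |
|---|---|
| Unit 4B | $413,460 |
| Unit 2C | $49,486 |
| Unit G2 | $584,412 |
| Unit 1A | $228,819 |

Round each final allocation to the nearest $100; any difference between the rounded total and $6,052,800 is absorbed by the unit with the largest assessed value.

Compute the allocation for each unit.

Unit 4B: $1,961,000; Unit 2C: $234,700; Unit G2: $2,771,800; Unit 1A: $1,085,300

Total assessed value = 413,460 + 49,486 + 584,412 + 228,819 = 1,276,177.
Raw shares: Unit 4B 1,961,005.95; Unit 2C 234,707.93; Unit G2 2,771,816.88; Unit 1A 1,085,269.24.
Rounded to nearest $100: Unit 4B $1,961,000; Unit 2C $234,700; Unit G2 $2,771,800; Unit 1A $1,085,300. Sum = $6,052,800.
Sum already equals the total — no adjustment.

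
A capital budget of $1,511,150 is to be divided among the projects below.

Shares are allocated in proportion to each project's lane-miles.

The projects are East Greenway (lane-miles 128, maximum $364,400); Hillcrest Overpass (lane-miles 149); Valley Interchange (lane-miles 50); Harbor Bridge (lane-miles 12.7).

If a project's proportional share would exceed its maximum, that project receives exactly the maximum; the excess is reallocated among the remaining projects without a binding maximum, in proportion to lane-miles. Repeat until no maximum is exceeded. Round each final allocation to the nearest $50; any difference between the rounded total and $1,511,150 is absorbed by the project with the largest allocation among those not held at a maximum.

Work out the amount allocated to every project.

East Greenway: $364,400 | Hillcrest Overpass: $807,100 | Valley Interchange: $270,850 | Harbor Bridge: $68,800

Combined lane-miles = 339.7.
Unconstrained shares: East Greenway 569,405.95; Hillcrest Overpass 662,824.11; Valley Interchange 222,424.20; Harbor Bridge 56,495.75.
Capped: East Greenway ($364,400); remaining pool $1,146,750 reallocated over remaining lane-miles 211.7.
Shares after redistribution: Hillcrest Overpass 807,112.66 → $807,100; Valley Interchange 270,843.17 → $270,850; Harbor Bridge 68,794.17 → $68,800.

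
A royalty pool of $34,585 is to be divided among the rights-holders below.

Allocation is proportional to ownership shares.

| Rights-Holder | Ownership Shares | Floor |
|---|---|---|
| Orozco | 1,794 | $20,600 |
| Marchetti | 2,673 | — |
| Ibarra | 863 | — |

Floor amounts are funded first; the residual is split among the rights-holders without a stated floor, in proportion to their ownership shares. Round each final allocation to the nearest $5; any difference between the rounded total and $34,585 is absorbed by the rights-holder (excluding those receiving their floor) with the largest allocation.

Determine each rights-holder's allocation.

Orozco: $20,600 · Marchetti: $10,570 · Ibarra: $3,415

Minimums first: Orozco $20,600. Residual $13,985.
Residual split over remaining ownership shares 3,536: Marchetti 10,571.81 → $10,570; Ibarra 3,413.19 → $3,415.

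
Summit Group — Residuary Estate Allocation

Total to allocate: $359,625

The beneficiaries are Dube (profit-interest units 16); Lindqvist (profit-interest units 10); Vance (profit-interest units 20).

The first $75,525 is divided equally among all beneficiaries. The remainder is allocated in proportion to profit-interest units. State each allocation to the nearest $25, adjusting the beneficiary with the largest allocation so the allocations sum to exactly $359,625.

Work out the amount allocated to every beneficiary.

Dube: $124,000 | Lindqvist: $86,925 | Vance: $148,700

$75,525 shared equally gives $25,175 per beneficiary.
Remainder $284,100 by profit-interest units (total 46): Dube 98,817.39 → $98,825; Lindqvist 61,760.87 → $61,750; Vance 123,521.74 → $123,525.
Totals: Dube $25,175 + $98,825 = $124,000; Lindqvist $25,175 + $61,750 = $86,925; Vance $25,175 + $123,525 = $148,700.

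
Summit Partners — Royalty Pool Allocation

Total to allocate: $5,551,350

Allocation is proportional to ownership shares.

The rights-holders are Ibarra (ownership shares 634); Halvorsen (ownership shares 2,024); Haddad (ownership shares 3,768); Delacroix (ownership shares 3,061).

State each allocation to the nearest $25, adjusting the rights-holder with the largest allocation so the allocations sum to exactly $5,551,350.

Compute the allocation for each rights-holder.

Combined ownership shares = 9,487.
Unrounded shares: Ibarra 634/9,487 × $5,551,350 = 370,987.24; Halvorsen 2,024/9,487 × $5,551,350 = 1,184,350.42; Haddad 3,768/9,487 × $5,551,350 = 2,204,857.89; Delacroix 3,061/9,487 × $5,551,350 = 1,791,154.46.
At nearest $25: Ibarra $370,975; Halvorsen $1,184,350; Haddad $2,204,850; Delacroix $1,791,150. Sum = $5,551,325.
Difference $5,551,350 − $5,551,325 = +$25 applied to largest allocation (Haddad): Haddad becomes $2,204,875.

Ibarra: $370,975 · Halvorsen: $1,184,350 · Haddad: $2,204,875 · Delacroix: $1,791,150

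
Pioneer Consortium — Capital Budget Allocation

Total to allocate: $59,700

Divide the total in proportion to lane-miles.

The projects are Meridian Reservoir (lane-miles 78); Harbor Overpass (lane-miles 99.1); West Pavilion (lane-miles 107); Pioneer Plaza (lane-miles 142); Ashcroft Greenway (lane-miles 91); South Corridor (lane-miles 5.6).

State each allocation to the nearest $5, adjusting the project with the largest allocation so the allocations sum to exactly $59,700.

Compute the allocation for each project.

Meridian Reservoir: $8,910 | Harbor Overpass: $11,320 | West Pavilion: $12,220 | Pioneer Plaza: $16,215 | Ashcroft Greenway: $10,395 | South Corridor: $640

Combined lane-miles = 522.7.
Unrounded shares: Meridian Reservoir 78/522.7 × $59,700 = 8,908.74; Harbor Overpass 99.1/522.7 × $59,700 = 11,318.67; West Pavilion 107/522.7 × $59,700 = 12,220.97; Pioneer Plaza 142/522.7 × $59,700 = 16,218.48; Ashcroft Greenway 91/522.7 × $59,700 = 10,393.53; South Corridor 5.6/522.7 × $59,700 = 639.60.
Rounded to nearest $5: Meridian Reservoir $8,910; Harbor Overpass $11,320; West Pavilion $12,220; Pioneer Plaza $16,220; Ashcroft Greenway $10,395; South Corridor $640. Sum = $59,705.
Difference $59,700 − $59,705 = −$5 applied to largest allocation (Pioneer Plaza): Pioneer Plaza becomes $16,215.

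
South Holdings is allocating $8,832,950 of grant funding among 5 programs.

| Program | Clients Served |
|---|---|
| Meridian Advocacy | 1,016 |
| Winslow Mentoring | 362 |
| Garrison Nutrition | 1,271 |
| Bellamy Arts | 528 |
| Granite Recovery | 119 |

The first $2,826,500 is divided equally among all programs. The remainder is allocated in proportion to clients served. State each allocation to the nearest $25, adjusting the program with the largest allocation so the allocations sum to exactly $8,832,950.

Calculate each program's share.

Equal tier: $2,826,500 ÷ 5 = $565,300 apiece.
Remainder $6,006,450 by clients served (total 3,296): Meridian Advocacy 1,851,502.79 → $1,851,500; Winslow Mentoring 659,688.99 → $659,700; Garrison Nutrition 2,316,200.83 → $2,316,200; Bellamy Arts 962,198.30 → $962,200; Granite Recovery 216,859.09 → $216,850.
Totals: Meridian Advocacy $565,300 + $1,851,500 = $2,416,800; Winslow Mentoring $565,300 + $659,700 = $1,225,000; Garrison Nutrition $565,300 + $2,316,200 = $2,881,500; Bellamy Arts $565,300 + $962,200 = $1,527,500; Granite Recovery $565,300 + $216,850 = $782,150.

Meridian Advocacy: $2,416,800; Winslow Mentoring: $1,225,000; Garrison Nutrition: $2,881,500; Bellamy Arts: $1,527,500; Granite Recovery: $782,150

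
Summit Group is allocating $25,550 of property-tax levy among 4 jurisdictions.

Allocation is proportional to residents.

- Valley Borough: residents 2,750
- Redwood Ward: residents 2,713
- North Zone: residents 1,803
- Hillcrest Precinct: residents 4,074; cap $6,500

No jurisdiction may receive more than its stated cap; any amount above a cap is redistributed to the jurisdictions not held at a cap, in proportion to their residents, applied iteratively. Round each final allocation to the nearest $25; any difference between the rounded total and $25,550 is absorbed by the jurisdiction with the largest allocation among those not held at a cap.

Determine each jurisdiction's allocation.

Valley Borough: $7,200 | Redwood Ward: $7,125 | North Zone: $4,725 | Hillcrest Precinct: $6,500

Sum of residents: 11,340.
Proportional shares (ignoring caps): Valley Borough 6,195.99; Redwood Ward 6,112.62; North Zone 4,062.31; Hillcrest Precinct 9,179.07.
Capped: Hillcrest Precinct ($6,500); remaining pool $19,050 reallocated over remaining residents 7,266.
Remaining shares: Valley Borough 7,209.95 → $7,200; Redwood Ward 7,112.94 → $7,125; North Zone 4,727.11 → $4,725.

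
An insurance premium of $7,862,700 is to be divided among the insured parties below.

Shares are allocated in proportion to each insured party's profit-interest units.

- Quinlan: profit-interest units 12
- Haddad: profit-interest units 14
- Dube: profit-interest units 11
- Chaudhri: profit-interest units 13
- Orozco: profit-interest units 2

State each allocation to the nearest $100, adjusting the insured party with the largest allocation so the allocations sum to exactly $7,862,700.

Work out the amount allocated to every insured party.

Quinlan: $1,814,500; Haddad: $2,116,800; Dube: $1,663,300; Chaudhri: $1,965,700; Orozco: $302,400

Sum of profit-interest units: 52.
Proportional shares: Quinlan 12/52 × $7,862,700 = 1,814,469.23; Haddad 14/52 × $7,862,700 = 2,116,880.77; Dube 11/52 × $7,862,700 = 1,663,263.46; Chaudhri 13/52 × $7,862,700 = 1,965,675.00; Orozco 2/52 × $7,862,700 = 302,411.54.
Rounded to nearest $100: Quinlan $1,814,500; Haddad $2,116,900; Dube $1,663,300; Chaudhri $1,965,700; Orozco $302,400. Sum = $7,862,800.
Difference $7,862,700 − $7,862,800 = −$100 applied to largest allocation (Haddad): Haddad becomes $2,116,800.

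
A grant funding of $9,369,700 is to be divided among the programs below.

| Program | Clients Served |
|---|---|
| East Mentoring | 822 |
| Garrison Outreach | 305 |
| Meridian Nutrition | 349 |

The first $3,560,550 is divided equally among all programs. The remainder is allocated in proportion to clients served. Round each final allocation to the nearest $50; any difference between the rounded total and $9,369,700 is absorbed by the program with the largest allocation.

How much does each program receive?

East Mentoring: $4,422,050 | Garrison Outreach: $2,387,250 | Meridian Nutrition: $2,560,400

Equal tier: $3,560,550 ÷ 3 = $1,186,850 apiece.
Remainder $5,809,150 by clients served (total 1,476): East Mentoring 3,235,177.03 → $3,235,200; Garrison Outreach 1,200,400.24 → $1,200,400; Meridian Nutrition 1,373,572.73 → $1,373,550.
Totals: East Mentoring $1,186,850 + $3,235,200 = $4,422,050; Garrison Outreach $1,186,850 + $1,200,400 = $2,387,250; Meridian Nutrition $1,186,850 + $1,373,550 = $2,560,400.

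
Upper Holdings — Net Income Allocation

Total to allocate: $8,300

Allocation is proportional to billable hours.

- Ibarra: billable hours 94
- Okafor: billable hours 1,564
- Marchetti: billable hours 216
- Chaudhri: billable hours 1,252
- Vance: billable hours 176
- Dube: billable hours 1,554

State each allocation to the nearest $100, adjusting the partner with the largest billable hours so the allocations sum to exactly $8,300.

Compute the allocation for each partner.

Ibarra: $200; Okafor: $2,600; Marchetti: $400; Chaudhri: $2,100; Vance: $300; Dube: $2,700

Sum of billable hours: 4,856.
Unrounded shares: Ibarra 94/4,856 × $8,300 = 160.67; Okafor 1,564/4,856 × $8,300 = 2,673.23; Marchetti 216/4,856 × $8,300 = 369.19; Chaudhri 1,252/4,856 × $8,300 = 2,139.95; Vance 176/4,856 × $8,300 = 300.82; Dube 1,554/4,856 × $8,300 = 2,656.14.
After rounding ($100): Ibarra $200; Okafor $2,700; Marchetti $400; Chaudhri $2,100; Vance $300; Dube $2,700. Sum = $8,400.
Difference $8,300 − $8,400 = −$100 applied to largest billable hours (Okafor): Okafor becomes $2,600.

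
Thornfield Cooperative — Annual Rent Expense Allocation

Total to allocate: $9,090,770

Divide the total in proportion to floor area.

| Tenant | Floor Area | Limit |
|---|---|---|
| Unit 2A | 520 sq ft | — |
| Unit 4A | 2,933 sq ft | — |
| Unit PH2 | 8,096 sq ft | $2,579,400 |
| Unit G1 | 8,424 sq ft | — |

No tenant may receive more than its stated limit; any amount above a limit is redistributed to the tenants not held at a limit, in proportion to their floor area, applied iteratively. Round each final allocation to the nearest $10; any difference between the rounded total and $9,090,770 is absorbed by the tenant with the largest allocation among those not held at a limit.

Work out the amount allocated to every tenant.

Sum of floor area: 19,973.
Proportional shares (ignoring caps): Unit 2A 236,679.54; Unit 4A 1,334,963.62; Unit PH2 3,684,918.34; Unit G1 3,834,208.51.
Held at cap: Unit PH2 ($2,579,400); residual $6,511,370 reallocated over remaining floor area 11,877.
Remaining shares: Unit 2A 285,081.45 → $285,080; Unit 4A 1,607,969.03 → $1,607,970; Unit G1 4,618,319.52 → $4,618,320.

Unit 2A: $285,080; Unit 4A: $1,607,970; Unit PH2: $2,579,400; Unit G1: $4,618,320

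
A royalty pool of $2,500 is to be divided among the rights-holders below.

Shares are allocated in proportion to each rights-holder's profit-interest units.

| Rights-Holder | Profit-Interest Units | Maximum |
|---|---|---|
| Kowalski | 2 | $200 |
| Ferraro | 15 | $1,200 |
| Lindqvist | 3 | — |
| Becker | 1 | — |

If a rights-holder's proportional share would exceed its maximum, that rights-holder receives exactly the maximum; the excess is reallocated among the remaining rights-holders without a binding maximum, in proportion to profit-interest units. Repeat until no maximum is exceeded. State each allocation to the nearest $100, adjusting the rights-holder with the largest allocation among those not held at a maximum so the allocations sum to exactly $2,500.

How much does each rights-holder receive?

Profit-interest units total: 21.
Pro-rata shares before constraints: Kowalski 238.10; Ferraro 1,785.71; Lindqvist 357.14; Becker 119.05.
Held at cap: Kowalski ($200), Ferraro ($1,200); remaining pool $1,100 reallocated over remaining profit-interest units 4.
Remaining shares: Lindqvist 825.00 → $800; Becker 275.00 → $300.

Kowalski: $200 | Ferraro: $1,200 | Lindqvist: $800 | Becker: $300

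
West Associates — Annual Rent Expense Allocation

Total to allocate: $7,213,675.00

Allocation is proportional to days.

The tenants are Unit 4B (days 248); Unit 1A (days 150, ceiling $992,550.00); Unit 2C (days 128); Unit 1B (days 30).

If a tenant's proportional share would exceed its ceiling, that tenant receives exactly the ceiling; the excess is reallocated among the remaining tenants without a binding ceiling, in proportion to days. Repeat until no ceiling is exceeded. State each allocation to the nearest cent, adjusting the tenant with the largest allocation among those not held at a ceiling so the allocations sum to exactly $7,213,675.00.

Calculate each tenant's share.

Sum of days: 556.
Proportional shares (ignoring caps): Unit 4B 3,217,610.4317; Unit 1A 1,946,135.3417; Unit 2C 1,660,702.1583; Unit 1B 389,227.0683.
Held at cap: Unit 1A ($992,550.00); residual $6,221,125.00 reallocated over remaining days 406.
Shares after redistribution: Unit 4B 3,800,096.0591 → $3,800,096.06; Unit 2C 1,961,339.9015 → $1,961,339.90; Unit 1B 459,689.0394 → $459,689.04.

Unit 4B: $3,800,096.06; Unit 1A: $992,550.00; Unit 2C: $1,961,339.90; Unit 1B: $459,689.04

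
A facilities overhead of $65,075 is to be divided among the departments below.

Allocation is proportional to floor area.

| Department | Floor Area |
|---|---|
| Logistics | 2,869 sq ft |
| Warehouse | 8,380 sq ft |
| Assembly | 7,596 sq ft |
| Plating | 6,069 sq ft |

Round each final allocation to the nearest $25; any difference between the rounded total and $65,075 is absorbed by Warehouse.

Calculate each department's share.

Total floor area = 24,914.
Raw shares: Logistics 2,869/24,914 × $65,075 = 7,493.79; Warehouse 8,380/24,914 × $65,075 = 21,888.44; Assembly 7,596/24,914 × $65,075 = 19,840.64; Plating 6,069/24,914 × $65,075 = 15,852.14.
At nearest $25: Logistics $7,500; Warehouse $21,900; Assembly $19,850; Plating $15,850. Sum = $65,100.
Difference $65,075 − $65,100 = −$25 applied to Warehouse: Warehouse becomes $21,875.

Logistics: $7,500 | Warehouse: $21,875 | Assembly: $19,850 | Plating: $15,850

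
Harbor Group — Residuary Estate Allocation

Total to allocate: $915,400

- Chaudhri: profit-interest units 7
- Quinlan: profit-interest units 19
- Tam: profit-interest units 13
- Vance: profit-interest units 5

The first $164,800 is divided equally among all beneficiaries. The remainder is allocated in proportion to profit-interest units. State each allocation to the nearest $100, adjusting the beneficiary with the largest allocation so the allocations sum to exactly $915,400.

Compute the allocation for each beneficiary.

First tranche $164,800 split equally: $41,200 each.
Remainder $750,600 by profit-interest units (total 44): Chaudhri 119,413.64 → $119,400; Quinlan 324,122.73 → $324,100; Tam 221,768.18 → $221,800; Vance 85,295.45 → $85,300.
Totals: Chaudhri $41,200 + $119,400 = $160,600; Quinlan $41,200 + $324,100 = $365,300; Tam $41,200 + $221,800 = $263,000; Vance $41,200 + $85,300 = $126,500.

Chaudhri: $160,600 · Quinlan: $365,300 · Tam: $263,000 · Vance: $126,500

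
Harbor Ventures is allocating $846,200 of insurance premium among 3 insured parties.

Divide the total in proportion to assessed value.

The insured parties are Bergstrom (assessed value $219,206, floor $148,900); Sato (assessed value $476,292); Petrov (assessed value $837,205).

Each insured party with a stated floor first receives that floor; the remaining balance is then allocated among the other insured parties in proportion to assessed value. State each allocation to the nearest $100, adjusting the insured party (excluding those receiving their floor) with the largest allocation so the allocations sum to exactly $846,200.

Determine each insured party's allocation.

Guaranteed amounts: Bergstrom $148,900. Balance $697,300.
Balance split over remaining assessed value 1,313,497: Sato 252,850.53 → $252,900; Petrov 444,449.47 → $444,400.

Bergstrom: $148,900; Sato: $252,900; Petrov: $444,400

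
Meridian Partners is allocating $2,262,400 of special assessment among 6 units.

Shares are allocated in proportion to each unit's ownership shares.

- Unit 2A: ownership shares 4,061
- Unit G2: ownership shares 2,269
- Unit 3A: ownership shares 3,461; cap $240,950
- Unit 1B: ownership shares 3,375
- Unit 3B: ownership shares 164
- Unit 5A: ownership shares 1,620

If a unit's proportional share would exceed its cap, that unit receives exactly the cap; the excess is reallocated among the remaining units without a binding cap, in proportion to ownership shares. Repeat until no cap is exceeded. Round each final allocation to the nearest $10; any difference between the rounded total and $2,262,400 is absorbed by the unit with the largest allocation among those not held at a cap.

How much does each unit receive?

Sum of ownership shares: 14,950.
Pro-rata shares before constraints: Unit 2A 614,555.61; Unit G2 343,370.27; Unit 3A 523,756.95; Unit 1B 510,742.47; Unit 3B 24,818.30; Unit 5A 245,156.39.
Cap binds for Unit 3A ($240,950); balance $2,021,450 reallocated over remaining ownership shares 11,489.
Redistributed shares: Unit 2A 714,518.97 → $714,520; Unit G2 399,222.74 → $399,220; Unit 1B 593,819.63 → $593,820; Unit 3B 28,855.24 → $28,860; Unit 5A 285,033.42 → $285,030.

Unit 2A: $714,520; Unit G2: $399,220; Unit 3A: $240,950; Unit 1B: $593,820; Unit 3B: $28,860; Unit 5A: $285,030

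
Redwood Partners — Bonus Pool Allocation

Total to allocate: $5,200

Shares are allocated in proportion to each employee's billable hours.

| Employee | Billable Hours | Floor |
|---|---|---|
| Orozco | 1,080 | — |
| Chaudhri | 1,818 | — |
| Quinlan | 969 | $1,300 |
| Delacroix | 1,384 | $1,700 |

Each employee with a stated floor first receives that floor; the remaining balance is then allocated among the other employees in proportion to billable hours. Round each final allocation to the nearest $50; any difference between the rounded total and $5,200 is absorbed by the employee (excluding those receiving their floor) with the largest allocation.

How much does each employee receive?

Guaranteed amounts: Quinlan $1,300; Delacroix $1,700. Balance $2,200.
Balance split over remaining billable hours 2,898: Orozco 819.88 → $800; Chaudhri 1,380.12 → $1,400.

Orozco: $800 · Chaudhri: $1,400 · Quinlan: $1,300 · Delacroix: $1,700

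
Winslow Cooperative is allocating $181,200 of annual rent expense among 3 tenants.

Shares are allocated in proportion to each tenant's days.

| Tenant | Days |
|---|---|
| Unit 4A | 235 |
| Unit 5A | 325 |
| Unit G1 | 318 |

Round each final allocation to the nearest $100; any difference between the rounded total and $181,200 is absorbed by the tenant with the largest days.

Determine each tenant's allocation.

Combined days = 235 + 325 + 318 = 878.
Pro-rata amounts: Unit 4A 48,498.86; Unit 5A 67,072.89; Unit G1 65,628.25.
At nearest $100: Unit 4A $48,500; Unit 5A $67,100; Unit G1 $65,600. Sum = $181,200.
Sum already equals the total — no adjustment.

Unit 4A: $48,500; Unit 5A: $67,100; Unit G1: $65,600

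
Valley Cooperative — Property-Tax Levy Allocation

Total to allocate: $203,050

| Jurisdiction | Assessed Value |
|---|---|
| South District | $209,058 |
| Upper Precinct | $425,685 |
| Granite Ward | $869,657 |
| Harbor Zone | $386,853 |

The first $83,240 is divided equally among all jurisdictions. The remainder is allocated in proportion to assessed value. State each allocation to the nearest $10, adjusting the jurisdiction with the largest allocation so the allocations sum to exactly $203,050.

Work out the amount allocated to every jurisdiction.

$83,240 shared equally gives $20,810 per jurisdiction.
Remainder $119,810 by assessed value (total 1,891,253): South District 13,243.73 → $13,240; Upper Precinct 26,966.95 → $26,970; Granite Ward 55,092.37 → $55,090; Harbor Zone 24,506.96 → $24,510.
Totals: South District $20,810 + $13,240 = $34,050; Upper Precinct $20,810 + $26,970 = $47,780; Granite Ward $20,810 + $55,090 = $75,900; Harbor Zone $20,810 + $24,510 = $45,320.

South District: $34,050 | Upper Precinct: $47,780 | Granite Ward: $75,900 | Harbor Zone: $45,320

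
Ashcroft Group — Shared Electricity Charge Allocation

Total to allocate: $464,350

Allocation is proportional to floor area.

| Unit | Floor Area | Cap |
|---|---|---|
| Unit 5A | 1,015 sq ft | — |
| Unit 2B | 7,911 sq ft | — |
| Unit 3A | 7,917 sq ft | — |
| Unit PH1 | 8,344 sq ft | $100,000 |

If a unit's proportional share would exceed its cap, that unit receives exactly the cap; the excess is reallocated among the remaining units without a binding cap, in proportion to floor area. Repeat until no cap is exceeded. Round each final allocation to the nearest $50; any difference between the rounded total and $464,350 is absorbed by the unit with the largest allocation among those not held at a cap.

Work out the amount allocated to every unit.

Unit 5A: $21,950 | Unit 2B: $171,150 | Unit 3A: $171,250 | Unit PH1: $100,000

Combined floor area = 25,187.
Pro-rata shares before constraints: Unit 5A 18,712.64; Unit 2B 145,847.97; Unit 3A 145,958.59; Unit PH1 153,830.80.
Cap binds for Unit PH1 ($100,000); remaining pool $364,350 reallocated over remaining floor area 16,843.
Shares after redistribution: Unit 5A 21,956.61 → $21,950; Unit 2B 171,131.80 → $171,150; Unit 3A 171,261.59 → $171,250.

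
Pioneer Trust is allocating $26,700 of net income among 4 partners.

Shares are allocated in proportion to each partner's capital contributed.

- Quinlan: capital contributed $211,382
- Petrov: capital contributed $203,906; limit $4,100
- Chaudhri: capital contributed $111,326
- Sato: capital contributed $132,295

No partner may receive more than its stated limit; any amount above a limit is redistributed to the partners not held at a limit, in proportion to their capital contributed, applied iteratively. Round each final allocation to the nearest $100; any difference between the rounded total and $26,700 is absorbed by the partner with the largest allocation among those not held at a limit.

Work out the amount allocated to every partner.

Total capital contributed = 658,909.
Pro-rata shares before constraints: Quinlan 8,565.52; Petrov 8,262.58; Chaudhri 4,511.10; Sato 5,360.80.
Capped: Petrov ($4,100); remaining pool $22,600 reallocated over remaining capital contributed 455,003.
Shares after redistribution: Quinlan 10,499.34 → $10,500; Chaudhri 5,529.56 → $5,500; Sato 6,571.09 → $6,600.

Quinlan: $10,500 · Petrov: $4,100 · Chaudhri: $5,500 · Sato: $6,600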